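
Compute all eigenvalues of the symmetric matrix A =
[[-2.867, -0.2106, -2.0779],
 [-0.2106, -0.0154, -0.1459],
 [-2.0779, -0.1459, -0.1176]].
sigma(A) ≈ {-4, 0, 1}

A is real symmetric, so its spectrum consists of real eigenvalues. Expanding the characteristic polynomial of the displayed matrix gives
  det(λ I - A) = p(λ) = λ^3 + (3)λ^2 + (-4)λ + (0).
Solving p(λ) = 0 yields eigenvalues ≈ -4, 0, 1. (A is shown rounded to 4 decimals, so these recover the underlying integer eigenvalues to within that precision.)
Verification: the trace of A = -3 equals the sum of eigenvalues -3, and det(A) ≈ -0.0001 matches the eigenvalue product 0.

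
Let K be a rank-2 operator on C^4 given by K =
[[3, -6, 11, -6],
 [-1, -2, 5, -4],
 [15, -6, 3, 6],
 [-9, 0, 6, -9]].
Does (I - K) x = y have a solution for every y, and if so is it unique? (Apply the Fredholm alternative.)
(I - K) is invertible (det(I - K) = -264 ≠ 0), so for every y in C^4 the equation (I - K) x = y has a unique solution.

K has rank 2 and factors as K = U V^T = u1 v1^T + u2 v2^T with u1 = (-1, -1, 3, -3), v1 = (3, 0, -2, 3), u2 = (3, 1, 3, 0), v2 = (2, -2, 3, -1) (multiplying out reproduces the displayed K). The nonzero eigenvalues of U V^T coincide with those of the 2 x 2 matrix G = V^T U = [[v1·u1, v1·u2], [v2·u1, v2·u2]] = [[-18, 3], [12, 13]], and by the Sylvester determinant identity det(I_4 - U V^T) = det(I_2 - V^T U) = det([[19, -3], [-12, -12]]) = (19)(-12) - (-3)(-12) = -264. (Direct check: I - K =
[[-2, 6, -11, 6],
 [1, 3, -5, 4],
 [-15, 6, -2, -6],
 [9, 0, -6, 10]]
has determinant -264.) The finite-dimensional Fredholm alternative says: either (I - K) is invertible, or ker(I - K) ≠ {0} and then range(I - K) = ker((I - K)^*)^⊥, with dim ker(I - K) = dim ker((I - K)^*). Since det(I - K) ≠ 0, 1 is not an eigenvalue of K and ker(I - K) = {0}, so we are in the first case: for every y there is a unique x = (I - K)^(-1) y. (Explicitly, by the Woodbury identity, (I - U V^T)^(-1) = I + U (I_2 - G)^(-1) V^T.)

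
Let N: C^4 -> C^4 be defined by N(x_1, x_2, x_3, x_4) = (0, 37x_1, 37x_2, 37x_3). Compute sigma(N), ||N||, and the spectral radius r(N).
sigma(N) = {0}; ||N|| = 37; r(N) = 0. (N is nilpotent with N^4 = 0.)

On C^4, N is a strictly lower-triangular matrix with 37 on the subdiagonal and zeros elsewhere, so its characteristic polynomial is lambda^4 and every eigenvalue is 0: sigma(N) = {0}. For the operator norm, N e_i = 37e_{i+1} for i = 1, ..., 3 and N e_4 = 0, so the singular values of N are 37 (with multiplicity 3) and 0; hence ||N|| = 37. The spectral radius r(N) = max|lambda| = 0. Note ||N|| > r(N) — characteristic of non-normal nilpotent operators. Indeed N^4 = 0.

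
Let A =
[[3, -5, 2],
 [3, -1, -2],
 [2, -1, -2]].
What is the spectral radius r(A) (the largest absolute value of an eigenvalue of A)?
r(A) = sqrt(6) ≈ 2.4495

The eigenvalues of A are the roots of its characteristic polynomial. With M = A (coefficients from the trace, the sum of principal 2x2 minors, and det A):
  p(λ) = det(λ I - M) = λ^3 + 2λ + 12.
By the rational root theorem any rational root is an integer divisor of 12. Testing λ = -2: p(-2) = -8 + 0 - 4 + 12 = 0, so λ = -2 is a root. Dividing out (λ + 2) leaves p(λ) = (λ + 2)(λ^2 - 2λ + 6). For λ^2 - 2λ + 6 the discriminant is -20. It is negative, so the roots are the complex-conjugate pair λ = 1 ± (sqrt(20)/2) i ≈ 1 ± 2.2361i. For a conjugate pair the product of the roots equals the constant term, so |λ|^2 = 6 and |λ| = sqrt(6) ≈ 2.4495.
Thus the eigenvalues (to 4 decimals) are 1 ± 2.2361i (modulus 2.4495); -2 (modulus 2). The spectral radius is the largest modulus: r(A) = sqrt(6) ≈ 2.4495. (Cross-check: r(A) ≤ ||A||_2 ≈ 6.6906; equality holds whenever A is normal, though it can also hold for some non-normal A.)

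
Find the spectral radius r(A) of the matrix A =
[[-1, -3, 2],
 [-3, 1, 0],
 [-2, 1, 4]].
r(A) ≈ 3.7848

The eigenvalues of A are the roots of its characteristic polynomial. With M = A (coefficients from the trace, the sum of principal 2x2 minors, and det A):
  p(λ) = det(λ I - M) = λ^3 - 4λ^2 - 6λ + 42.
No integer candidate from the rational root theorem (±divisors of 42) is a root, so the roots are irrational. The cubic discriminant is Δ = -17292 < 0, so there is one real root and a complex-conjugate pair. p(-3) = -3 and p(-2) = 30 have opposite signs, so a root lies in (-3, -2); Newton's method refines it to λ ≈ -2.932. Dividing out (λ - (-2.932)) leaves approximately λ^2 - 6.932λ + 14.3247. For λ^2 - 6.932λ + 14.3247 the discriminant is -9.246. It is negative, so the remaining roots are the complex-conjugate pair λ ≈ 3.466 ± 1.5204i. Their product equals the constant term, so |λ|^2 ≈ 14.3247 and |λ| ≈ 3.7848.
Thus the eigenvalues (to 4 decimals) are -2.932 (modulus 2.932); 3.466 ± 1.5204i (modulus 3.7848). The spectral radius is the largest modulus: r(A) ≈ 3.7848. (Cross-check: r(A) ≤ ||A||_2 ≈ 5.2394; equality holds whenever A is normal, though it can also hold for some non-normal A.)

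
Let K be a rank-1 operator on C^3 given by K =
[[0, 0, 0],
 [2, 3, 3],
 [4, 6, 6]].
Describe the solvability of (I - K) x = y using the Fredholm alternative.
(I - K) is invertible (det(I - K) = -8 ≠ 0), so for every y in C^3 the equation (I - K) x = y has a unique solution.

K has rank 1, so it is an outer product K = u v^T: every row of K is a multiple of one row vector. Reading off the entries, u = (0, 1, 2) and v = (2, 3, 3) (row i of K equals u_i·v^T). A rank-one matrix u v^T satisfies K u = u (v·u) and kills the (2)-dimensional subspace v^⊥, so its characteristic polynomial is lambda^2 (lambda - v·u) with v·u = tr K = 9. Hence the eigenvalues of I - K are 1 (multiplicity 2) and 1 - (9) = -8, so det(I - K) = -8. (Direct check: I - K =
[[1, 0, 0],
 [-2, -2, -3],
 [-4, -6, -5]]
has determinant -8.) The finite-dimensional Fredholm alternative says: either (I - K) is invertible, or ker(I - K) ≠ {0} and then range(I - K) = ker((I - K)^*)^⊥, with dim ker(I - K) = dim ker((I - K)^*). Since det(I - K) ≠ 0, 1 is not an eigenvalue of K and ker(I - K) = {0}, so we are in the first case: for every y there is a unique x = (I - K)^(-1) y. Explicitly, by the Sherman–Morrison formula, (I - u v^T)^(-1) = I + u v^T/(1 - v·u), i.e. (I - K)^(-1) = I + K/(-8).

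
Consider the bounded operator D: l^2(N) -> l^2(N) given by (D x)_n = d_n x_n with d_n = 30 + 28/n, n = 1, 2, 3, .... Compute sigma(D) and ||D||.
sigma(D) = {30 + 28/n : n ≥ 1} ∪ {30}; ||D|| = 58

A bounded diagonal operator on l^2 with diagonal entries d_n has spectrum equal to the closure of {d_n : n ≥ 1}: every d_n is an eigenvalue (with eigenvector e_n), so {d_n} ⊂ sigma(D); the spectrum is closed, so its closure is too; and for lambda not in the closure, (D - lambda I) has bounded inverse (the diagonal entries 1/(d_n - lambda) are bounded). For our sequence d_n = 30 + 28/n, n = 1, 2, 3, ...:
  - {d_n} = {30 + 28/n : n ≥ 1}; the only limit point is 30
  - closure = {30 + 28/n : n ≥ 1} ∪ {30}
For the norm: a diagonal operator has ||D|| = sup_n |d_n|. Here d_n = 30 + 28/n is positive and decreasing, so sup_n |d_n| = d_1 = 30 + 28 = 58. So ||D|| = 58.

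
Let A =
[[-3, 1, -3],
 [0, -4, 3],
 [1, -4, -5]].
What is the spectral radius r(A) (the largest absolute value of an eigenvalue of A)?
r(A) = sqrt(35) ≈ 5.9161

The eigenvalues of A are the roots of its characteristic polynomial. With M = A (coefficients from the trace, the sum of principal 2x2 minors, and det A):
  p(λ) = det(λ I - M) = λ^3 + 12λ^2 + 62λ + 105.
By the rational root theorem any rational root is an integer divisor of 105. Testing λ = -3: p(-3) = -27 + 108 - 186 + 105 = 0, so λ = -3 is a root. Dividing out (λ + 3) leaves p(λ) = (λ + 3)(λ^2 + 9λ + 35). For λ^2 + 9λ + 35 the discriminant is -59. It is negative, so the roots are the complex-conjugate pair λ = -9/2 ± (sqrt(59)/2) i ≈ -4.5 ± 3.8406i. For a conjugate pair the product of the roots equals the constant term, so |λ|^2 = 35 and |λ| = sqrt(35) ≈ 5.9161.
Thus the eigenvalues (to 4 decimals) are -4.5 ± 3.8406i (modulus 5.9161); -3 (modulus 3). The spectral radius is the largest modulus: r(A) = sqrt(35) ≈ 5.9161. (Cross-check: r(A) ≤ ||A||_2 ≈ 6.716; equality holds whenever A is normal, though it can also hold for some non-normal A.)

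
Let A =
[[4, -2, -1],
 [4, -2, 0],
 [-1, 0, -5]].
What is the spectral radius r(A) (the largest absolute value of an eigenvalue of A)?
r(A) ≈ 5.0856

The eigenvalues of A are the roots of its characteristic polynomial. With M = A (coefficients from the trace, the sum of principal 2x2 minors, and det A):
  p(λ) = det(λ I - M) = λ^3 + 3λ^2 - 11λ - 2.
No integer candidate from the rational root theorem (±divisors of 2) is a root, so the roots are irrational. The cubic discriminant is Δ = 7709 > 0, so there are three distinct real roots. p(-6) = -44 and p(-5) = 3 have opposite signs, so a root lies in (-6, -5); Newton's method refines it to λ ≈ -5.0856. p(-1) = 11 and p(0) = -2 have opposite signs, so a root lies in (-1, 0); Newton's method refines it to λ ≈ -0.174. p(2) = -4 and p(3) = 19 have opposite signs, so a root lies in (2, 3); Newton's method refines it to λ ≈ 2.2597. Check (Vieta): the three roots sum to -3, matching tr M = -3.
Thus the eigenvalues (to 4 decimals) are -5.0856 (modulus 5.0856); -0.174 (modulus 0.174); 2.2597 (modulus 2.2597). The spectral radius is the largest modulus: r(A) ≈ 5.0856. (Cross-check: r(A) ≤ ||A||_2 ≈ 6.3878; equality holds whenever A is normal, though it can also hold for some non-normal A.)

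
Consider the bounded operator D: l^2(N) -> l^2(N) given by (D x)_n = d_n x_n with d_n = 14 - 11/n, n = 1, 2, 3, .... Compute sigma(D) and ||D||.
sigma(D) = {14 - 11/n : n ≥ 1} ∪ {14}; ||D|| = 14

A bounded diagonal operator on l^2 with diagonal entries d_n has spectrum equal to the closure of {d_n : n ≥ 1}: every d_n is an eigenvalue (with eigenvector e_n), so {d_n} ⊂ sigma(D); the spectrum is closed, so its closure is too; and for lambda not in the closure, (D - lambda I) has bounded inverse (the diagonal entries 1/(d_n - lambda) are bounded). For our sequence d_n = 14 - 11/n, n = 1, 2, 3, ...:
  - {d_n} = {14 - 11/n : n ≥ 1}; the only limit point is 14
  - closure = {14 - 11/n : n ≥ 1} ∪ {14}
For the norm: a diagonal operator has ||D|| = sup_n |d_n|. Here d_n = 14 - 11/n increases monotonically from d_1 = 3 toward 14, with all terms in [3, 14); so sup_n |d_n| = 14 (the supremum is the limit, not attained). So ||D|| = 14.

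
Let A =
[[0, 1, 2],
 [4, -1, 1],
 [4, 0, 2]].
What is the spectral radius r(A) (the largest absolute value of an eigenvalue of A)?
r(A) ≈ 4.3936

The eigenvalues of A are the roots of its characteristic polynomial. With M = A (coefficients from the trace, the sum of principal 2x2 minors, and det A):
  p(λ) = det(λ I - M) = λ^3 - λ^2 - 14λ - 4.
No integer candidate from the rational root theorem (±divisors of 4) is a root, so the roots are irrational. The cubic discriminant is Δ = 9716 > 0, so there are three distinct real roots. p(-4) = -28 and p(-3) = 2 have opposite signs, so a root lies in (-4, -3); Newton's method refines it to λ ≈ -3.1. p(-1) = 8 and p(0) = -4 have opposite signs, so a root lies in (-1, 0); Newton's method refines it to λ ≈ -0.2937. p(4) = -12 and p(5) = 26 have opposite signs, so a root lies in (4, 5); Newton's method refines it to λ ≈ 4.3936. Check (Vieta): the three roots sum to 1, matching tr M = 1.
Thus the eigenvalues (to 4 decimals) are -3.1 (modulus 3.1); -0.2937 (modulus 0.2937); 4.3936 (modulus 4.3936). The spectral radius is the largest modulus: r(A) ≈ 4.3936. (Cross-check: r(A) ≤ ||A||_2 ≈ 6.1178; equality holds whenever A is normal, though it can also hold for some non-normal A.)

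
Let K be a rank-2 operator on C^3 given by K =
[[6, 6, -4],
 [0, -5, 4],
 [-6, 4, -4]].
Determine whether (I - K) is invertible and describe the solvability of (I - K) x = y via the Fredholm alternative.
(I - K) is invertible (det(I - K) = -70 ≠ 0), so for every y in C^3 the equation (I - K) x = y has a unique solution.

K has rank 2 and factors as K = U V^T = u1 v1^T + u2 v2^T with u1 = (2, -1, 0), v1 = (3, 3, -2), u2 = (0, 1, -2), v2 = (3, -2, 2) (multiplying out reproduces the displayed K). The nonzero eigenvalues of U V^T coincide with those of the 2 x 2 matrix G = V^T U = [[v1·u1, v1·u2], [v2·u1, v2·u2]] = [[3, 7], [8, -6]], and by the Sylvester determinant identity det(I_3 - U V^T) = det(I_2 - V^T U) = det([[-2, -7], [-8, 7]]) = (-2)(7) - (-7)(-8) = -70. (Direct check: I - K =
[[-5, -6, 4],
 [0, 6, -4],
 [6, -4, 5]]
has determinant -70.) The finite-dimensional Fredholm alternative says: either (I - K) is invertible, or ker(I - K) ≠ {0} and then range(I - K) = ker((I - K)^*)^⊥, with dim ker(I - K) = dim ker((I - K)^*). Since det(I - K) ≠ 0, 1 is not an eigenvalue of K and ker(I - K) = {0}, so we are in the first case: for every y there is a unique x = (I - K)^(-1) y. (Explicitly, by the Woodbury identity, (I - U V^T)^(-1) = I + U (I_2 - G)^(-1) V^T.)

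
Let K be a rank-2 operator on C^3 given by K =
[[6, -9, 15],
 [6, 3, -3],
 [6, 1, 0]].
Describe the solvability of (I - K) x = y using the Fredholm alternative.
(I - K) is invertible (det(I - K) = -23 ≠ 0), so for every y in C^3 the equation (I - K) x = y has a unique solution.

K has rank 2 and factors as K = U V^T = u1 v1^T + u2 v2^T with u1 = (-3, 3, 2), v1 = (0, 2, -3), u2 = (3, 3, 3), v2 = (2, -1, 2) (multiplying out reproduces the displayed K). The nonzero eigenvalues of U V^T coincide with those of the 2 x 2 matrix G = V^T U = [[v1·u1, v1·u2], [v2·u1, v2·u2]] = [[0, -3], [-5, 9]], and by the Sylvester determinant identity det(I_3 - U V^T) = det(I_2 - V^T U) = det([[1, 3], [5, -8]]) = (1)(-8) - (3)(5) = -23. (Direct check: I - K =
[[-5, 9, -15],
 [-6, -2, 3],
 [-6, -1, 1]]
has determinant -23.) The finite-dimensional Fredholm alternative says: either (I - K) is invertible, or ker(I - K) ≠ {0} and then range(I - K) = ker((I - K)^*)^⊥, with dim ker(I - K) = dim ker((I - K)^*). Since det(I - K) ≠ 0, 1 is not an eigenvalue of K and ker(I - K) = {0}, so we are in the first case: for every y there is a unique x = (I - K)^(-1) y. (Explicitly, by the Woodbury identity, (I - U V^T)^(-1) = I + U (I_2 - G)^(-1) V^T.)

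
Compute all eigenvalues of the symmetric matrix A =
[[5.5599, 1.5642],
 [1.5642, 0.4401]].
sigma(A) ≈ {0, 6}

A is real symmetric, so its spectrum consists of real eigenvalues. Expanding the characteristic polynomial of the displayed matrix gives
  det(λ I - A) = p(λ) = λ^2 + (-6)λ + (0).
Solving p(λ) = 0 yields eigenvalues ≈ 0, 6. (A is shown rounded to 4 decimals, so these recover the underlying integer eigenvalues to within that precision.)
Verification: the trace of A = 6 equals the sum of eigenvalues 6, and det(A) ≈ 0.0002 matches the eigenvalue product 0.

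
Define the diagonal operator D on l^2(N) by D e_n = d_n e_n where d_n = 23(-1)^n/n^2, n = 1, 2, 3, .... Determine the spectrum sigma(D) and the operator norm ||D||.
sigma(D) = {23(-1)^n/n^2 : n ≥ 1} ∪ {0}; ||D|| = 23

A bounded diagonal operator on l^2 with diagonal entries d_n has spectrum equal to the closure of {d_n : n ≥ 1}: every d_n is an eigenvalue (with eigenvector e_n), so {d_n} ⊂ sigma(D); the spectrum is closed, so its closure is too; and for lambda not in the closure, (D - lambda I) has bounded inverse (the diagonal entries 1/(d_n - lambda) are bounded). For our sequence d_n = 23(-1)^n/n^2, n = 1, 2, 3, ...:
  - {d_n} = {23(-1)^n/n^2 : n ≥ 1}; the only limit point is 0
  - closure = {23(-1)^n/n^2 : n ≥ 1} ∪ {0}
For the norm: a diagonal operator has ||D|| = sup_n |d_n|. Here |d_n| = 23/n^2 is decreasing, so sup_n |d_n| = |d_1| = 23. So ||D|| = 23.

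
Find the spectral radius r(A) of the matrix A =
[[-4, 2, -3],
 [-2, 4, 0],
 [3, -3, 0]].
r(A) = 3

The eigenvalues of A are the roots of its characteristic polynomial. With M = A (coefficients from the trace, the sum of principal 2x2 minors, and det A):
  p(λ) = det(λ I - M) = λ^3 - 3λ - 18.
By the rational root theorem any rational root is an integer divisor of 18. Testing λ = 3: p(3) = 27 + 0 - 9 - 18 = 0, so λ = 3 is a root. Dividing out (λ - 3) leaves p(λ) = (λ - 3)(λ^2 + 3λ + 6). For λ^2 + 3λ + 6 the discriminant is -15. It is negative, so the roots are the complex-conjugate pair λ = -3/2 ± (sqrt(15)/2) i ≈ -1.5 ± 1.9365i. For a conjugate pair the product of the roots equals the constant term, so |λ|^2 = 6 and |λ| = sqrt(6) ≈ 2.4495.
Thus the eigenvalues (to 4 decimals) are -1.5 ± 1.9365i (modulus 2.4495); 3 (modulus 3). The spectral radius is the largest modulus: r(A) = 3. (Cross-check: r(A) ≤ ||A||_2 ≈ 7.5745; equality holds whenever A is normal, though it can also hold for some non-normal A.)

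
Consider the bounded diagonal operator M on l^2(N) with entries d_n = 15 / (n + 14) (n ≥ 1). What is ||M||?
||M|| = 1 (attained at n = 1)

For M diagonal, ||M|| = sup_n |d_n| = sup_n 15/(n + 14). This is positive and strictly decreasing in n, so the supremum is attained at n = 1: d_1 = 15/(1 + 14) = 1. Hence ||M|| = 1.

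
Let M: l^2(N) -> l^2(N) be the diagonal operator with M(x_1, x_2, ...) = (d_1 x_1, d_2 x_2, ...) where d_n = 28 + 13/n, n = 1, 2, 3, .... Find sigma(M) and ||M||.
sigma(M) = {28 + 13/n : n ≥ 1} ∪ {28}; ||M|| = 41

A bounded diagonal operator on l^2 with diagonal entries d_n has spectrum equal to the closure of {d_n : n ≥ 1}: every d_n is an eigenvalue (with eigenvector e_n), so {d_n} ⊂ sigma(M); the spectrum is closed, so its closure is too; and for lambda not in the closure, (M - lambda I) has bounded inverse (the diagonal entries 1/(d_n - lambda) are bounded). For our sequence d_n = 28 + 13/n, n = 1, 2, 3, ...:
  - {d_n} = {28 + 13/n : n ≥ 1}; the only limit point is 28
  - closure = {28 + 13/n : n ≥ 1} ∪ {28}
For the norm: a diagonal operator has ||M|| = sup_n |d_n|. Here d_n = 28 + 13/n is positive and decreasing, so sup_n |d_n| = d_1 = 28 + 13 = 41. So ||M|| = 41.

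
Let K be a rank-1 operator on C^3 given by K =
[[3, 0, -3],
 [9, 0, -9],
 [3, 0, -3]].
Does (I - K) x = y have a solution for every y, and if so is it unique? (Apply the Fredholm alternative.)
(I - K) is invertible (det(I - K) = 1 ≠ 0), so for every y in C^3 the equation (I - K) x = y has a unique solution.

K has rank 1, so it is an outer product K = u v^T: every row of K is a multiple of one row vector. Reading off the entries, u = (1, 3, 1) and v = (3, 0, -3) (row i of K equals u_i·v^T). A rank-one matrix u v^T satisfies K u = u (v·u) and kills the (2)-dimensional subspace v^⊥, so its characteristic polynomial is lambda^2 (lambda - v·u) with v·u = tr K = 0. Hence the eigenvalues of I - K are 1 (multiplicity 2) and 1 - (0) = 1, so det(I - K) = 1. (Direct check: I - K =
[[-2, 0, 3],
 [-9, 1, 9],
 [-3, 0, 4]]
has determinant 1.) The finite-dimensional Fredholm alternative says: either (I - K) is invertible, or ker(I - K) ≠ {0} and then range(I - K) = ker((I - K)^*)^⊥, with dim ker(I - K) = dim ker((I - K)^*). Since det(I - K) ≠ 0, 1 is not an eigenvalue of K and ker(I - K) = {0}, so we are in the first case: for every y there is a unique x = (I - K)^(-1) y. Explicitly, by the Sherman–Morrison formula, (I - u v^T)^(-1) = I + u v^T/(1 - v·u), i.e. (I - K)^(-1) = I + K.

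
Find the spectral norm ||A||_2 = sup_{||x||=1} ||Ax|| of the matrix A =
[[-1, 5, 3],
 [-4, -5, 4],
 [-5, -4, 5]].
||A||_2 ≈ 11.0499 (= sqrt(largest eigenvalue of A^T A))

||A||_2 = sigma_max(A) = sqrt(lambda_max(A^T A)). Form the symmetric matrix M = A^T A =
[[42, 35, -44],
 [35, 66, -25],
 [-44, -25, 50]].
Its characteristic polynomial (trace, sum of principal 2x2 minors, determinant of M give the coefficients) is
  p(λ) = det(λ I - M) = λ^3 - 158λ^2 + 4386λ - 324.
No integer candidate from the rational root theorem (±divisors of 324) is a root, so the roots are irrational. The cubic discriminant is Δ = 141665353632 > 0, so there are three distinct real roots. p(0) = -324 and p(1) = 3905 have opposite signs, so a root lies in (0, 1); Newton's method refines it to λ ≈ 0.0741. p(35) = 2511 and p(36) = -540 have opposite signs, so a root lies in (35, 36); Newton's method refines it to λ ≈ 35.8254. p(122) = -1056 and p(123) = 9639 have opposite signs, so a root lies in (122, 123); Newton's method refines it to λ ≈ 122.1005. Check (Vieta): the three roots sum to 158, matching tr M = 158.
So the eigenvalues of A^T A are ≈ 0.0741, 35.8254, 122.1005 (all ≥ 0, as they must be for A^T A). The largest is λ_max ≈ 122.1005, hence ||A||_2 = sqrt(λ_max) ≈ 11.0499.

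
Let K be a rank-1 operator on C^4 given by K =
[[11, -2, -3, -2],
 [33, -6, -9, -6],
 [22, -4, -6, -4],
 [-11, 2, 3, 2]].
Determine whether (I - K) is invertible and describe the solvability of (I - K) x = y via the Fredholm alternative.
(I - K) is singular (det(I - K) = 0, i.e. 1 ∈ sigma(K)). (I - K) x = y is solvable iff y ⊥ ker((I - K)^*) = span{(11, -2, -3, -2)}, i.e. iff 11y_1 - 2y_2 - 3y_3 - 2y_4 = 0. When solvable, the solutions are x = y + c·(1, 3, 2, -1), c arbitrary (ker(I - K) = span{(1, 3, 2, -1)}, dimension 1).

K has rank 1, so it is an outer product K = u v^T: every row of K is a multiple of one row vector. Reading off the entries, u = (1, 3, 2, -1) and v = (11, -2, -3, -2) (row i of K equals u_i·v^T). A rank-one matrix u v^T satisfies K u = u (v·u) and kills the (3)-dimensional subspace v^⊥, so its characteristic polynomial is lambda^3 (lambda - v·u) with v·u = tr K = 1. Hence the eigenvalues of I - K are 1 (multiplicity 3) and 1 - (1) = 0, so det(I - K) = 0. (Direct check: I - K =
[[-10, 2, 3, 2],
 [-33, 7, 9, 6],
 [-22, 4, 7, 4],
 [11, -2, -3, -1]]
has determinant 0.) So 1 is an eigenvalue of K and (I - K) is not invertible. The finite-dimensional Fredholm alternative says: either (I - K) is invertible, or ker(I - K) ≠ {0} and then range(I - K) = ker((I - K)^*)^⊥, with dim ker(I - K) = dim ker((I - K)^*). We are in the second case, so we need both kernels. Kernel of I - K: (I - K) u = u - u (v·u) = u - u = 0, so ker(I - K) = span{u} = span{(1, 3, 2, -1)} (it is exactly 1-dimensional because rank(I - K) = 3). Kernel of the adjoint: K is real, so (I - K)^* = I - K^T = I - v u^T, and (I - v u^T) v = v - v (u·v) = 0; hence ker((I - K)^*) = span{v} = span{(11, -2, -3, -2)}. Therefore (I - K) x = y is solvable iff <y, v> = 0, i.e. iff 11y_1 - 2y_2 - 3y_3 - 2y_4 = 0. When this holds, K y = u (v·y) = 0, so (I - K) y = y and x = y is a particular solution; the full solution set is the line x = y + c·u = y + c·(1, 3, 2, -1), c ∈ C.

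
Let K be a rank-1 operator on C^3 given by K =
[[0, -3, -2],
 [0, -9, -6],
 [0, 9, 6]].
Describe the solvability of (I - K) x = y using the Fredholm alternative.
(I - K) is invertible (det(I - K) = 4 ≠ 0), so for every y in C^3 the equation (I - K) x = y has a unique solution.

K has rank 1, so it is an outer product K = u v^T: every row of K is a multiple of one row vector. Reading off the entries, u = (1, 3, -3) and v = (0, -3, -2) (row i of K equals u_i·v^T). A rank-one matrix u v^T satisfies K u = u (v·u) and kills the (2)-dimensional subspace v^⊥, so its characteristic polynomial is lambda^2 (lambda - v·u) with v·u = tr K = -3. Hence the eigenvalues of I - K are 1 (multiplicity 2) and 1 - (-3) = 4, so det(I - K) = 4. (Direct check: I - K =
[[1, 3, 2],
 [0, 10, 6],
 [0, -9, -5]]
has determinant 4.) The finite-dimensional Fredholm alternative says: either (I - K) is invertible, or ker(I - K) ≠ {0} and then range(I - K) = ker((I - K)^*)^⊥, with dim ker(I - K) = dim ker((I - K)^*). Since det(I - K) ≠ 0, 1 is not an eigenvalue of K and ker(I - K) = {0}, so we are in the first case: for every y there is a unique x = (I - K)^(-1) y. Explicitly, by the Sherman–Morrison formula, (I - u v^T)^(-1) = I + u v^T/(1 - v·u), i.e. (I - K)^(-1) = I + K/(4).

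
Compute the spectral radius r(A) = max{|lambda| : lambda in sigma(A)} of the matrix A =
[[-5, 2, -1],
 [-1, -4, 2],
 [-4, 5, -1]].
r(A) ≈ 6.7674

The eigenvalues of A are the roots of its characteristic polynomial. With M = A (coefficients from the trace, the sum of principal 2x2 minors, and det A):
  p(λ) = det(λ I - M) = λ^3 + 10λ^2 + 17λ - 33.
No integer candidate from the rational root theorem (±divisors of 33) is a root, so the roots are irrational. The cubic discriminant is Δ = 10865 > 0, so there are three distinct real roots. p(-7) = -5 and p(-6) = 9 have opposite signs, so a root lies in (-7, -6); Newton's method refines it to λ ≈ -6.7674. p(-5) = 7 and p(-4) = -5 have opposite signs, so a root lies in (-5, -4); Newton's method refines it to λ ≈ -4.3529. p(1) = -5 and p(2) = 49 have opposite signs, so a root lies in (1, 2); Newton's method refines it to λ ≈ 1.1203. Check (Vieta): the three roots sum to -10, matching tr M = -10.
Thus the eigenvalues (to 4 decimals) are -6.7674 (modulus 6.7674); -4.3529 (modulus 4.3529); 1.1203 (modulus 1.1203). The spectral radius is the largest modulus: r(A) ≈ 6.7674. (Cross-check: r(A) ≤ ||A||_2 ≈ 8.5581; equality holds whenever A is normal, though it can also hold for some non-normal A.)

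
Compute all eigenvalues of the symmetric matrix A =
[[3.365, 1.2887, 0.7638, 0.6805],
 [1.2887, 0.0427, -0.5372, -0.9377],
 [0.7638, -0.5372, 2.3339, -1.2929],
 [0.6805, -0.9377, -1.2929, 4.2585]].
sigma(A) ≈ {-1, 2, 4, 5}

A is real symmetric, so its spectrum consists of real eigenvalues. Expanding the characteristic polynomial of the displayed matrix gives
  det(λ I - A) = p(λ) = λ^4 + (-10)λ^3 + (27)λ^2 + (-2.0019)λ + (-40).
Solving p(λ) = 0 yields eigenvalues ≈ -1, 2, 4, 5. (A is shown rounded to 4 decimals, so these recover the underlying integer eigenvalues to within that precision.)
Verification: the trace of A = 10 equals the sum of eigenvalues 10, and det(A) ≈ -39.9995 matches the eigenvalue product -40.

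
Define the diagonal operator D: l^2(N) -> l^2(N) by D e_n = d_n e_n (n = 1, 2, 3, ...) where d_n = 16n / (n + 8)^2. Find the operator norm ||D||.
||D|| = 1/2 (attained at n = 8)

For D diagonal, ||D|| = sup_n |d_n|. Treat f(x) = 16x / (x + 8)^2 for real x > 0. By the quotient rule, f'(x) = 16(8 - x)/(x + 8)^3, which is positive for x < 8 and negative for x > 8. So f has a unique maximum at x = 8, and since 8 is a positive integer, the supremum over n ≥ 1 is attained at n = 8: d_8 = 16·8/(8 + 8)^2 = 16·8/256 = 1/2. Hence ||D|| = 1/2.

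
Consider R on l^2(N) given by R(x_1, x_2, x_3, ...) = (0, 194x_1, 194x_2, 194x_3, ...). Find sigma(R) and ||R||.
sigma(R) = closed disk {z in C : |z| ≤ 194}; ||R|| = 194

Note R = 194·U where U is the unit right shift (U x)_k = x_{k-1} (with x_0 := 0); so ||R|| = 194||U|| and sigma(R) = 194·sigma(U). ||R x||^2 = sum_{k≥1} |194x_k|^2 = 37636||x||^2, so ||R|| = 194 and sigma(R) ⊂ {|z| ≤ 194}. For any |lambda| < 194, the equation (R - lambda I) x = 0 forces x_1 = 0, then 194x_k = lambda x_{k+1} ⇒ x = 0, so R has no eigenvalues. But (R - lambda I) is not surjective for |lambda| < 194: solving (R - lambda I) x = e_1 would require x_n proportional to (lambda/194)^(-n), which is not in l^2. So every |lambda| < 194 lies in the residual spectrum. The boundary |lambda| = 194 is in the approximate point spectrum (the spectrum is closed). Hence sigma(R) is the closed disk of radius 194.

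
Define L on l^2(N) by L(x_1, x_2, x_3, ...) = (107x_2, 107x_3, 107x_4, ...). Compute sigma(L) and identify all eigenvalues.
sigma(L) = closed disk {z in C : |z| ≤ 107}; sigma_p(L) = open disk {z in C : |z| < 107}

Note L = 107·V where V is the unit left shift (V x)_k = x_{k+1}; so sigma(L) = 107·sigma(V) and ||L|| = 107||V||. ||L x||^2 = 11449sum_{k≥2} |x_k|^2 ≤ 11449||x||^2, with equality on {x : x_1 = 0}, so ||L|| = 107. For any lambda with |lambda| < 107, set r = lambda/107 (|r| < 1); the vector x = (1, r, r^2, ...) is in l^2 and satisfies L x = 107(r, r^2, ...) = lambda x, so lambda is an eigenvalue. On the boundary |lambda| = 107 the geometric series diverges, so no l^2 eigenvector exists, but these lambda lie in the approximate point spectrum. Hence sigma(L) is the closed disk of radius 107 and sigma_p(L) is the open disk.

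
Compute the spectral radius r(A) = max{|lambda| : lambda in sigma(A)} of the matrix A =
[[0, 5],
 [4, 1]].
r(A) = 5

The eigenvalues of A are the roots of its characteristic polynomial. With M = A (coefficients from the trace and determinant):
  p(λ) = det(λ I - M) = λ^2 - λ - 20.
For λ^2 - λ - 20 the discriminant is 81. It is a perfect square (9^2), so the roots are rational: λ = (1 ± 9)/2 = 5, -4.
Thus the eigenvalues (to 4 decimals) are 5 (modulus 5); -4 (modulus 4). The spectral radius is the largest modulus: r(A) = 5. (Cross-check: r(A) ≤ ||A||_2 ≈ 5.2348; equality holds whenever A is normal, though it can also hold for some non-normal A.)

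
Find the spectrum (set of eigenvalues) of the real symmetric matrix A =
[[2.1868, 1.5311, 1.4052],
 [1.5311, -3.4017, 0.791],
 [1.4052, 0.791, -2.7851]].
sigma(A) ≈ {-4, -3, 3}

A is real symmetric, so its spectrum consists of real eigenvalues. Expanding the characteristic polynomial of the displayed matrix gives
  det(λ I - A) = p(λ) = λ^3 + (4)λ^2 + (-9)λ + (-36).
Solving p(λ) = 0 yields eigenvalues ≈ -4, -3, 3. (A is shown rounded to 4 decimals, so these recover the underlying integer eigenvalues to within that precision.)
Verification: the trace of A = -4 equals the sum of eigenvalues -4, and det(A) ≈ 35.9993 matches the eigenvalue product 36.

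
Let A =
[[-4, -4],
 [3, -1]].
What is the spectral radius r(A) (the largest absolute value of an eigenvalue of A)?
r(A) = 4

The eigenvalues of A are the roots of its characteristic polynomial. With M = A (coefficients from the trace and determinant):
  p(λ) = det(λ I - M) = λ^2 + 5λ + 16.
For λ^2 + 5λ + 16 the discriminant is -39. It is negative, so the roots are the complex-conjugate pair λ = -5/2 ± (sqrt(39)/2) i ≈ -2.5 ± 3.1225i. For a conjugate pair the product of the roots equals the constant term, so |λ|^2 = 16 and |λ| = sqrt(16) = 4.
Thus the eigenvalues (to 4 decimals) are -2.5 ± 3.1225i (modulus 4). The spectral radius is the largest modulus: r(A) = 4. (Cross-check: r(A) ≤ ||A||_2 ≈ 5.8823; equality holds whenever A is normal, though it can also hold for some non-normal A.)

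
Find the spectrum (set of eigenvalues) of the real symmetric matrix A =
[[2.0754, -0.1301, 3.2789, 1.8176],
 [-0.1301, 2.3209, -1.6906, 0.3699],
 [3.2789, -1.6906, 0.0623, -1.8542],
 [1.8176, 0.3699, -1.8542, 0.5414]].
sigma(A) ≈ {-4, 1, 3, 5}

A is real symmetric, so its spectrum consists of real eigenvalues. Expanding the characteristic polynomial of the displayed matrix gives
  det(λ I - A) = p(λ) = λ^4 + (-5)λ^3 + (-13)λ^2 + (77.0014)λ + (-60.0032).
Solving p(λ) = 0 yields eigenvalues ≈ -4, 1, 3, 5. (A is shown rounded to 4 decimals, so these recover the underlying integer eigenvalues to within that precision.)
Verification: the trace of A = 5 equals the sum of eigenvalues 5, and det(A) ≈ -60.0032 matches the eigenvalue product -60.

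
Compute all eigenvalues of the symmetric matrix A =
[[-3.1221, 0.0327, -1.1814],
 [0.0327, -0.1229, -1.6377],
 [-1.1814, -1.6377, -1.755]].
sigma(A) ≈ {-4, -2, 1}

A is real symmetric, so its spectrum consists of real eigenvalues. Expanding the characteristic polynomial of the displayed matrix gives
  det(λ I - A) = p(λ) = λ^3 + (5)λ^2 + (2)λ + (-8).
Solving p(λ) = 0 yields eigenvalues ≈ -4, -2, 1. (A is shown rounded to 4 decimals, so these recover the underlying integer eigenvalues to within that precision.)
Verification: the trace of A = -5 equals the sum of eigenvalues -5, and det(A) ≈ 8.0002 matches the eigenvalue product 8.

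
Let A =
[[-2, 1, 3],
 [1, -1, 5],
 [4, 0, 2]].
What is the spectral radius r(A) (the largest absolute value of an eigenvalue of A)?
r(A) ≈ 4.4833

The eigenvalues of A are the roots of its characteristic polynomial. With M = A (coefficients from the trace, the sum of principal 2x2 minors, and det A):
  p(λ) = det(λ I - M) = λ^3 + λ^2 - 17λ - 34.
No integer candidate from the rational root theorem (±divisors of 34) is a root, so the roots are irrational. The cubic discriminant is Δ = -731 < 0, so there is one real root and a complex-conjugate pair. p(4) = -22 and p(5) = 31 have opposite signs, so a root lies in (4, 5); Newton's method refines it to λ ≈ 4.4833. Dividing out (λ - (4.4833)) leaves approximately λ^2 + 5.4833λ + 7.5836. For λ^2 + 5.4833λ + 7.5836 the discriminant is -0.2676. It is negative, so the remaining roots are the complex-conjugate pair λ ≈ -2.7417 ± 0.2586i. Their product equals the constant term, so |λ|^2 ≈ 7.5836 and |λ| ≈ 2.7538.
Thus the eigenvalues (to 4 decimals) are 4.4833 (modulus 4.4833); -2.7417 ± 0.2586i (modulus 2.7538). The spectral radius is the largest modulus: r(A) ≈ 4.4833. (Cross-check: r(A) ≤ ||A||_2 ≈ 6.3819; equality holds whenever A is normal, though it can also hold for some non-normal A.)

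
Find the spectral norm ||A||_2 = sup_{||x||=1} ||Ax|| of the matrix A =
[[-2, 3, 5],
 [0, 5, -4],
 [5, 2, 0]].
||A||_2 ≈ 7.0712 (= sqrt(largest eigenvalue of A^T A))

||A||_2 = sigma_max(A) = sqrt(lambda_max(A^T A)). Form the symmetric matrix M = A^T A =
[[29, 4, -10],
 [4, 38, -5],
 [-10, -5, 41]].
Its characteristic polynomial (trace, sum of principal 2x2 minors, determinant of M give the coefficients) is
  p(λ) = det(λ I - M) = λ^3 - 108λ^2 + 3708λ - 40401.
No integer candidate from the rational root theorem (±divisors of 40401) is a root, so the roots are irrational. The cubic discriminant is Δ = 21961125 > 0, so there are three distinct real roots. p(23) = -82 and p(24) = 207 have opposite signs, so a root lies in (23, 24); Newton's method refines it to λ ≈ 23.2587. p(34) = 127 and p(35) = -46 have opposite signs, so a root lies in (34, 35); Newton's method refines it to λ ≈ 34.7389. p(50) = -1 and p(51) = 450 have opposite signs, so a root lies in (50, 51); Newton's method refines it to λ ≈ 50.0025. Check (Vieta): the three roots sum to 108, matching tr M = 108.
So the eigenvalues of A^T A are ≈ 23.2587, 34.7389, 50.0025 (all ≥ 0, as they must be for A^T A). The largest is λ_max ≈ 50.0025, hence ||A||_2 = sqrt(λ_max) ≈ 7.0712.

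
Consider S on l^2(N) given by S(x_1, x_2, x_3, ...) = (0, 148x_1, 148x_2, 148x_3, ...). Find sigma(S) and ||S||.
sigma(S) = closed disk {z in C : |z| ≤ 148}; ||S|| = 148

Note S = 148·U where U is the unit right shift (U x)_k = x_{k-1} (with x_0 := 0); so ||S|| = 148||U|| and sigma(S) = 148·sigma(U). ||S x||^2 = sum_{k≥1} |148x_k|^2 = 21904||x||^2, so ||S|| = 148 and sigma(S) ⊂ {|z| ≤ 148}. For any |lambda| < 148, the equation (S - lambda I) x = 0 forces x_1 = 0, then 148x_k = lambda x_{k+1} ⇒ x = 0, so S has no eigenvalues. But (S - lambda I) is not surjective for |lambda| < 148: solving (S - lambda I) x = e_1 would require x_n proportional to (lambda/148)^(-n), which is not in l^2. So every |lambda| < 148 lies in the residual spectrum. The boundary |lambda| = 148 is in the approximate point spectrum (the spectrum is closed). Hence sigma(S) is the closed disk of radius 148.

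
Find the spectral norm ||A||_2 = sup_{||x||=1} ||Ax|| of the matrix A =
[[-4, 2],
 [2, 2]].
||A||_2 = sqrt((28 + sqrt(208))/2) ≈ 4.6056 (= sqrt(largest eigenvalue of A^T A))

||A||_2 = sigma_max(A) = sqrt(lambda_max(A^T A)). Form the symmetric matrix M = A^T A =
[[20, -4],
 [-4, 8]].
Its characteristic polynomial (trace, determinant of M give the coefficients) is
  p(λ) = det(λ I - M) = λ^2 - 28λ + 144.
For λ^2 - 28λ + 144 the discriminant is 208. It is nonnegative but not a perfect square, so the roots are real and irrational: λ = (28 ± sqrt(208))/2 ≈ 21.2111, 6.7889.
So the eigenvalues of A^T A are ≈ 6.7889, 21.2111 (all ≥ 0, as they must be for A^T A). The largest is λ_max = (28 + sqrt(208))/2 ≈ 21.2111, hence ||A||_2 = sqrt(λ_max) = sqrt((28 + sqrt(208))/2) ≈ 4.6056.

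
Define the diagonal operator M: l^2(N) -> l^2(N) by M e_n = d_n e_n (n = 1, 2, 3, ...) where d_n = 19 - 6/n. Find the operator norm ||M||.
||M|| = 19

For a diagonal operator on l^2 with entries d_n, ||M|| = sup_n |d_n|. Here d_1 = 13, d_2 = 16, ..., and d_n = 19 - 6/n increases monotonically toward 19. All terms lie in [13, 19), so |d_n| = d_n and the supremum is the limit 19, which is not attained by any individual d_n. Hence ||M|| = 19.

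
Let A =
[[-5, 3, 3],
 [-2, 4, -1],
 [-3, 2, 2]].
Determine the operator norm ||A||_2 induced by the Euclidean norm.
||A||_2 ≈ 8.3801 (= sqrt(largest eigenvalue of A^T A))

||A||_2 = sigma_max(A) = sqrt(lambda_max(A^T A)). Form the symmetric matrix M = A^T A =
[[38, -29, -19],
 [-29, 29, 9],
 [-19, 9, 14]].
Its characteristic polynomial (trace, sum of principal 2x2 minors, determinant of M give the coefficients) is
  p(λ) = det(λ I - M) = λ^3 - 81λ^2 + 757λ - 25.
No integer candidate from the rational root theorem (±divisors of 25) is a root, so the roots are irrational. The cubic discriminant is Δ = 1999013792 > 0, so there are three distinct real roots. p(0) = -25 and p(1) = 652 have opposite signs, so a root lies in (0, 1); Newton's method refines it to λ ≈ 0.0331. p(10) = 445 and p(11) = -168 have opposite signs, so a root lies in (10, 11); Newton's method refines it to λ ≈ 10.7413. p(70) = -935 and p(71) = 3312 have opposite signs, so a root lies in (70, 71); Newton's method refines it to λ ≈ 70.2255. Check (Vieta): the three roots sum to 81, matching tr M = 81.
So the eigenvalues of A^T A are ≈ 0.0331, 10.7413, 70.2255 (all ≥ 0, as they must be for A^T A). The largest is λ_max ≈ 70.2255, hence ||A||_2 = sqrt(λ_max) ≈ 8.3801.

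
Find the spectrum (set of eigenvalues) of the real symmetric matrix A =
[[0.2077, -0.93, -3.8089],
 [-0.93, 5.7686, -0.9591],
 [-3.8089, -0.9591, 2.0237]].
sigma(A) ≈ {-3, 5, 6}

A is real symmetric, so its spectrum consists of real eigenvalues. Expanding the characteristic polynomial of the displayed matrix gives
  det(λ I - A) = p(λ) = λ^3 + (-8)λ^2 + (-3)λ + (90).
Solving p(λ) = 0 yields eigenvalues ≈ -3, 5, 6. (A is shown rounded to 4 decimals, so these recover the underlying integer eigenvalues to within that precision.)
Verification: the trace of A = 8 equals the sum of eigenvalues 8, and det(A) ≈ -90.0007 matches the eigenvalue product -90.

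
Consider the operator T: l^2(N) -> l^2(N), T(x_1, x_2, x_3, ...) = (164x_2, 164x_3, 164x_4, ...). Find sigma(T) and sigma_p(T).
sigma(T) = closed disk {z in C : |z| ≤ 164}; sigma_p(T) = open disk {z in C : |z| < 164}

Note T = 164·V where V is the unit left shift (V x)_k = x_{k+1}; so sigma(T) = 164·sigma(V) and ||T|| = 164||V||. ||T x||^2 = 26896sum_{k≥2} |x_k|^2 ≤ 26896||x||^2, with equality on {x : x_1 = 0}, so ||T|| = 164. For any lambda with |lambda| < 164, set r = lambda/164 (|r| < 1); the vector x = (1, r, r^2, ...) is in l^2 and satisfies T x = 164(r, r^2, ...) = lambda x, so lambda is an eigenvalue. On the boundary |lambda| = 164 the geometric series diverges, so no l^2 eigenvector exists, but these lambda lie in the approximate point spectrum. Hence sigma(T) is the closed disk of radius 164 and sigma_p(T) is the open disk.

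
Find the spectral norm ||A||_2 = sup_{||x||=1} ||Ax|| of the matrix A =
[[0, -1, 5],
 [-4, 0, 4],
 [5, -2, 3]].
||A||_2 ≈ 7.2604 (= sqrt(largest eigenvalue of A^T A))

||A||_2 = sigma_max(A) = sqrt(lambda_max(A^T A)). Form the symmetric matrix M = A^T A =
[[41, -10, -1],
 [-10, 5, -11],
 [-1, -11, 50]].
Its characteristic polynomial (trace, sum of principal 2x2 minors, determinant of M give the coefficients) is
  p(λ) = det(λ I - M) = λ^3 - 96λ^2 + 2283λ - 64.
No integer candidate from the rational root theorem (±divisors of 64) is a root, so the roots are irrational. The cubic discriminant is Δ = 463694004 > 0, so there are three distinct real roots. p(0) = -64 and p(1) = 2124 have opposite signs, so a root lies in (0, 1); Newton's method refines it to λ ≈ 0.0281. p(43) = 108 and p(44) = -284 have opposite signs, so a root lies in (43, 44); Newton's method refines it to λ ≈ 43.2587. p(52) = -324 and p(53) = 148 have opposite signs, so a root lies in (52, 53); Newton's method refines it to λ ≈ 52.7132. Check (Vieta): the three roots sum to 96, matching tr M = 96.
So the eigenvalues of A^T A are ≈ 0.0281, 43.2587, 52.7132 (all ≥ 0, as they must be for A^T A). The largest is λ_max ≈ 52.7132, hence ||A||_2 = sqrt(λ_max) ≈ 7.2604.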